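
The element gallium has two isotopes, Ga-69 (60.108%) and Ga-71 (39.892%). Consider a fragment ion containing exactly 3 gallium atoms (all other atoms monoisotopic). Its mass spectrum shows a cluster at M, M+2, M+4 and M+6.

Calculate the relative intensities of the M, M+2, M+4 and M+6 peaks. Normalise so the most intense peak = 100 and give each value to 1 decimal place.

50.2 : 100.0 : 66.4 : 14.7

Each Ga atom is independently Ga-69 (p = 0.60108) or Ga-71 (q = 0.39892); the cluster is the binomial expansion (p + q)^3.
P(M) = 0.60108^3 = 0.217169
P(M+2) = 3 × 0.60108^2 × 0.39892^1 = 0.432386
P(M+4) = 3 × 0.60108^1 × 0.39892^2 = 0.286963
P(M+6) = 0.39892^3 = 0.063483
The M+2 peak is largest (0.432386); scaling to 100 gives 50.2 : 100.0 : 66.4 : 14.7.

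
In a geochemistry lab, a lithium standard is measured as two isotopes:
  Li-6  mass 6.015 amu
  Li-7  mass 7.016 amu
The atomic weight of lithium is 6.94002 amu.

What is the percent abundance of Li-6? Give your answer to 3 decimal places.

Writing the weighted mean with unknown fraction x of Li-6:
6.015·x + 7.016·(1 − x) = 6.94002
(6.015 − 7.016)·x = 6.94002 − 7.016
x = -0.07598 / -1.001 = 0.07590 → 7.590% Li-6, 92.410% Li-7.

7.590%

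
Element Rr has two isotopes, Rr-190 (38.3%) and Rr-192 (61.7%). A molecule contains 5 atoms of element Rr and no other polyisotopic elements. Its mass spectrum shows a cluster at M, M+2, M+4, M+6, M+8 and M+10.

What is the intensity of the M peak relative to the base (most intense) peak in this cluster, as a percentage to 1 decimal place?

2.4%

Term probabilities: M 0.0082, M+2 0.0664, M+4 0.2139, M+6 0.3446, M+8 0.2775, M+10 0.0894. Base peak = M+6.
P(M+6) = C(5,3) × 0.383^2 × 0.617^3 = 10 × 0.146689 × 0.23488511 = 0.344551 (base)
P(M) = C(5,0) × 0.383^5 × 0.617^0 = 1 × 0.00824126 × 1.0000 = 0.008241
Relative intensity = 0.008241 / 0.344551 × 100 = 2.4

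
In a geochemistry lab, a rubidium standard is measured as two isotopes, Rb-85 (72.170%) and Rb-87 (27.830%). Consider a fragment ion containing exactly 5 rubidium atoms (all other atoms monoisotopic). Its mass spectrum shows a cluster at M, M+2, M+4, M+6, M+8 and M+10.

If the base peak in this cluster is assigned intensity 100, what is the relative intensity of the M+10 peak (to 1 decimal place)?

(0.72170 + 0.27830)^5 gives M 0.1958, M+2 0.3775, M+4 0.2911, M+6 0.1123, M+8 0.0216, M+10 0.0017; the largest is M+2.
P(M+2) = C(5,1) × 0.72170^4 × 0.27830^1 = 5 × 0.27128565 × 0.2783 = 0.377494 (base)
P(M+10) = C(5,5) × 0.72170^0 × 0.27830^5 = 1 × 1.0000 × 0.00166942 = 0.001669
Relative intensity = 0.001669 / 0.377494 × 100 = 0.4

0.4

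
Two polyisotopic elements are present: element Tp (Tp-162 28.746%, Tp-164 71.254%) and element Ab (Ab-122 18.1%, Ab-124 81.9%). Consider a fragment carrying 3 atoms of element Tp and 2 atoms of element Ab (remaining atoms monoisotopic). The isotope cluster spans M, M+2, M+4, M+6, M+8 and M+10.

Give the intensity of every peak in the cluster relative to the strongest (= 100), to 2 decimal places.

Element Tp pattern (n=3): 0.02375375 : 0.17663849 : 0.43784175 : 0.361766
Element Ab pattern (n=2): 0.032761 : 0.296478 : 0.670761
Convolve the two distributions (both contribute in 2-u steps):
  M: 0.02375375×0.032761 = 0.000778
  M+2: 0.02375375×0.296478 + 0.17663849×0.032761 = 0.012829
  M+4: 0.02375375×0.670761 + 0.17663849×0.296478 + 0.43784175×0.032761 = 0.082647
  M+6: 0.17663849×0.670761 + 0.43784175×0.296478 + 0.361766×0.032761 = 0.260144
  M+8: 0.43784175×0.670761 + 0.361766×0.296478 = 0.400943
  M+10: 0.361766×0.670761 = 0.242659
Scale to base peak (0.400943) = 100: 0.19 : 3.20 : 20.61 : 64.88 : 100.00 : 60.52

0.19 : 3.20 : 20.61 : 64.88 : 100.00 : 60.52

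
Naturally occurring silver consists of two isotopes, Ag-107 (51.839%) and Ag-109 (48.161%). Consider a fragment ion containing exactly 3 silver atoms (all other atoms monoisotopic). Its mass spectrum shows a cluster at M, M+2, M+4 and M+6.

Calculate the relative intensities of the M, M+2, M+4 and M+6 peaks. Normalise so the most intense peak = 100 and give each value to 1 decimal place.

The 3 Ag atoms are independent, so intensities follow the terms of (0.51839 + 0.48161)^3.
P(M) = 0.51839^3 = 0.139306
P(M+2) = 3 × 0.51839^2 × 0.48161^1 = 0.388267
P(M+4) = 3 × 0.51839^1 × 0.48161^2 = 0.360719
P(M+6) = 0.48161^3 = 0.111709
The M+2 peak is largest (0.388267); scaling to 100 gives 35.9 : 100.0 : 92.9 : 28.8.

35.9 : 100.0 : 92.9 : 28.8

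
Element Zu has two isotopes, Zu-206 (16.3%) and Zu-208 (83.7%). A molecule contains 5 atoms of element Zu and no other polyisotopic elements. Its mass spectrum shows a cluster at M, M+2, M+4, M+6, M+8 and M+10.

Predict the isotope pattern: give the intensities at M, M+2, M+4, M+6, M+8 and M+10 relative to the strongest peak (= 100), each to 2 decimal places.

Expanding (0.163 + 0.837)^5:
P(M) = 0.163^5 = 0.000115
P(M+2) = 5 × 0.163^4 × 0.837^1 = 0.002954
P(M+4) = 10 × 0.163^3 × 0.837^2 = 0.030340
P(M+6) = 10 × 0.163^2 × 0.837^3 = 0.155794
P(M+8) = 5 × 0.163^1 × 0.837^4 = 0.399999
P(M+10) = 0.837^5 = 0.410797
The M+10 peak is largest (0.410797); scaling to 100 gives 0.03 : 0.72 : 7.39 : 37.92 : 97.37 : 100.00.

0.03 : 0.72 : 7.39 : 37.92 : 97.37 : 100.00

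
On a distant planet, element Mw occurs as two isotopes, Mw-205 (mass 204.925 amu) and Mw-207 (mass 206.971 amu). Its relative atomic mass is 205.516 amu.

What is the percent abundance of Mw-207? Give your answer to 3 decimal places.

Let x be the fractional abundance of Mw-205; then Mw-207 has abundance 1 − x.
204.925·x + 206.971·(1 − x) = 205.516
(204.925 − 206.971)·x = 205.516 − 206.971
x = -1.455 / -2.046 = 0.71114 → 71.114% Mw-205, 28.886% Mw-207.

28.886%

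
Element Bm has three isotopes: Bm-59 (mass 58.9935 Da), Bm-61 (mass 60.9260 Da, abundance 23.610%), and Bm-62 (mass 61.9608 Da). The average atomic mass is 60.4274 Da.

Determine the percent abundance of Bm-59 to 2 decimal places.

Let x and y be the fractions of Bm-59 and Bm-62. Then x + y = 1 − 0.23610 = 0.76390 and 58.9935x + 61.9608y = 60.4274 − 0.23610×60.9260 = 46.0427714.
Substituting: 58.9935x + 61.9608(0.76390 − x) = 46.0427714
(58.9935 − 61.9608)x = -1.28908372  ⇒  x = 0.43443, y = 0.32947
Bm-59: 43.44%, Bm-62: 32.95%.

43.44%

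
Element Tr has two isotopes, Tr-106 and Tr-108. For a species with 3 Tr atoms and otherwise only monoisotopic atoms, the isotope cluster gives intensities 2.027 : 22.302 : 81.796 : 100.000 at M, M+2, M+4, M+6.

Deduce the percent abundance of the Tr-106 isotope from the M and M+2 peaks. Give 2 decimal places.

21.42%

Write p for the Tr-106 fraction. I(M+2)/I(M) = [C(3,1)·p^2·(1−p)] / p^3 = 3·(1−p)/p = 22.302/2.027 = 11.0025
(1−p)/p = 11.0025/3 = 3.6675  ⇒  p = 1/(1 + 3.6675) = 0.2142
Tr-106: 21.42%, Tr-108: 78.58%.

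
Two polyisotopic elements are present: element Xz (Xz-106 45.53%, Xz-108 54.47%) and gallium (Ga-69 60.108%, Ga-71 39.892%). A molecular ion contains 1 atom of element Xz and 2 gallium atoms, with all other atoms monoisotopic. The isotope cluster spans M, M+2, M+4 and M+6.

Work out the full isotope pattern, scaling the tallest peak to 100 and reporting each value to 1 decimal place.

39.6 : 100.0 : 80.4 : 20.9

Element Xz pattern (n=1): 0.4553 : 0.5447
Gallium pattern (n=2): 0.36129717 : 0.47956567 : 0.15913717
Convolve the two distributions (both contribute in 2-u steps):
  M: 0.4553×0.36129717 = 0.164499
  M+2: 0.4553×0.47956567 + 0.5447×0.36129717 = 0.415145
  M+4: 0.4553×0.15913717 + 0.5447×0.47956567 = 0.333675
  M+6: 0.5447×0.15913717 = 0.086682
Scale to base peak (0.415145) = 100: 39.6 : 100.0 : 80.4 : 20.9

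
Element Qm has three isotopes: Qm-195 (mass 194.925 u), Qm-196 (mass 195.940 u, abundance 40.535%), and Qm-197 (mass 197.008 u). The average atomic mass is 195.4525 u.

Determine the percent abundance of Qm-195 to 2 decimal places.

Let x and y be the fractions of Qm-195 and Qm-197. Then x + y = 1 − 0.40535 = 0.59465 and 194.925x + 197.008y = 195.4525 − 0.40535×195.940 = 116.028221.
Substituting: 194.925x + 197.008(0.59465 − x) = 116.028221
(194.925 − 197.008)x = -1.1225862  ⇒  x = 0.53893, y = 0.05572
Qm-195: 53.89%, Qm-197: 5.57%.

53.89%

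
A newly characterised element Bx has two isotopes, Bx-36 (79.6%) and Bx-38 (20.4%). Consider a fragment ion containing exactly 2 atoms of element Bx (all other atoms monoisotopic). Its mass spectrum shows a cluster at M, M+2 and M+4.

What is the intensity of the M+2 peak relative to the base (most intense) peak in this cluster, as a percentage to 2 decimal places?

Term probabilities: M 0.6336, M+2 0.3248, M+4 0.0416. Base peak = M.
P(M) = C(2,0) × 0.796^2 × 0.204^0 = 1 × 0.633616 × 1.0000 = 0.633616 (base)
P(M+2) = C(2,1) × 0.796^1 × 0.204^1 = 2 × 0.7960 × 0.2040 = 0.324768
Relative intensity = 0.324768 / 0.633616 × 100 = 51.26

51.26%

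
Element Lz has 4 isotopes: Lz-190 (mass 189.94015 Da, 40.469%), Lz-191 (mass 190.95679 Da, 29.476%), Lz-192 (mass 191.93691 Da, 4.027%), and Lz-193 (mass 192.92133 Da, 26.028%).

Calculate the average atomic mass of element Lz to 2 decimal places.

The abundance-weighted mean is 0.40469 × 189.94015 + 0.29476 × 190.95679 + 0.04027 × 191.93691 + 0.26028 × 192.92133
= 76.866879 + 56.286423 + 7.729299 + 50.213564 = 191.096165 Da

191.10 Da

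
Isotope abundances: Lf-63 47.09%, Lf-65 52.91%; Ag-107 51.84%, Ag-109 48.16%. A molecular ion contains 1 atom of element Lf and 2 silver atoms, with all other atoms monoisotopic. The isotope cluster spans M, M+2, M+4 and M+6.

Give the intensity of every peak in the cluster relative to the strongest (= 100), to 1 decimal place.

Element Lf pattern (n=1): 0.4709 : 0.5291
Silver pattern (n=2): 0.26873856 : 0.49932288 : 0.23193856
Convolve the two distributions (both contribute in 2-u steps):
  M: 0.4709×0.26873856 = 0.126549
  M+2: 0.4709×0.49932288 + 0.5291×0.26873856 = 0.377321
  M+4: 0.4709×0.23193856 + 0.5291×0.49932288 = 0.373412
  M+6: 0.5291×0.23193856 = 0.122719
Scale to base peak (0.377321) = 100: 33.5 : 100.0 : 99.0 : 32.5

33.5 : 100.0 : 99.0 : 32.5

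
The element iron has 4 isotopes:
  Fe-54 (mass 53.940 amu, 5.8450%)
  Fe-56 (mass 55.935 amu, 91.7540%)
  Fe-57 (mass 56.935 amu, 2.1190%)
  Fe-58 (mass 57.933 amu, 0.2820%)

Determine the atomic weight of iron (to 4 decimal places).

55.8452 amu

Weight each isotope mass by its fractional abundance: 0.058450 × 53.940 + 0.917540 × 55.935 + 0.021190 × 56.935 + 0.002820 × 57.933
= 3.15279 + 51.32260 + 1.20645 + 0.16337 = 55.84521 amu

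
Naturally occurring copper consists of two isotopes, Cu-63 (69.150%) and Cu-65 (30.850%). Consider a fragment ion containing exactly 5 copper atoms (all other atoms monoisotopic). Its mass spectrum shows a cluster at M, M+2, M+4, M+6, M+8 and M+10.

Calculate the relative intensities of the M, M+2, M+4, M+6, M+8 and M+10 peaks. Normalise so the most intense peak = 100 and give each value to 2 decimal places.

44.83 : 100.00 : 89.23 : 39.81 : 8.88 : 0.79

Expanding (0.69150 + 0.30850)^5:
P(M) = 0.69150^5 = 0.158111
P(M+2) = 5 × 0.69150^4 × 0.30850^1 = 0.352691
P(M+4) = 10 × 0.69150^3 × 0.30850^2 = 0.314693
P(M+6) = 10 × 0.69150^2 × 0.30850^3 = 0.140394
P(M+8) = 5 × 0.69150^1 × 0.30850^4 = 0.031317
P(M+10) = 0.30850^5 = 0.002794
The M+2 peak is largest (0.352691); scaling to 100 gives 44.83 : 100.00 : 89.23 : 39.81 : 8.88 : 0.79.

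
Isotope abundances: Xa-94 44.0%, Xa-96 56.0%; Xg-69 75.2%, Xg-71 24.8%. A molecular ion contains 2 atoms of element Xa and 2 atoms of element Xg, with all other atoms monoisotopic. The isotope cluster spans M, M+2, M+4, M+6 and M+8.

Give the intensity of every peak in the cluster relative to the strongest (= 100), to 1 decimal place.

29.3 : 94.1 : 100.0 : 39.5 : 5.2

Element Xa pattern (n=2): 0.1936 : 0.4928 : 0.3136
Element Xg pattern (n=2): 0.565504 : 0.372992 : 0.061504
Convolve the two distributions (both contribute in 2-u steps):
  M: 0.1936×0.565504 = 0.109482
  M+2: 0.1936×0.372992 + 0.4928×0.565504 = 0.350892
  M+4: 0.1936×0.061504 + 0.4928×0.372992 + 0.3136×0.565504 = 0.373060
  M+6: 0.4928×0.061504 + 0.3136×0.372992 = 0.147279
  M+8: 0.3136×0.061504 = 0.019288
Scale to base peak (0.373060) = 100: 29.3 : 94.1 : 100.0 : 39.5 : 5.2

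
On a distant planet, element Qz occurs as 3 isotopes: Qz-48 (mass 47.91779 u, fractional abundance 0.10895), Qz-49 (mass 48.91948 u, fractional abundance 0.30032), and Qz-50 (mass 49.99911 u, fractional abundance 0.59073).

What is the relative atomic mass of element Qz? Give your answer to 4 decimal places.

Ar = Σ fᵢ·mᵢ = 0.10895 × 47.91779 + 0.30032 × 48.91948 + 0.59073 × 49.99911
= 5.220643 + 14.691498 + 29.535974 = 49.448115 u

49.4481 u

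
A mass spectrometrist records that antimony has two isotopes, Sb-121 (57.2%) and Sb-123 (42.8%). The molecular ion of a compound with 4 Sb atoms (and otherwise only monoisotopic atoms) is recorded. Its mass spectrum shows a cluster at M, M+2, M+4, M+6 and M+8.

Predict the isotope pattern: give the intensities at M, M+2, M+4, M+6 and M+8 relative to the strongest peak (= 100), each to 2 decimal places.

Each Sb atom is independently Sb-121 (p = 0.572) or Sb-123 (q = 0.428); the cluster is the binomial expansion (p + q)^4.
P(M) = 0.572^4 = 0.107049
P(M+2) = 4 × 0.572^3 × 0.428^1 = 0.320400
P(M+4) = 6 × 0.572^2 × 0.428^2 = 0.359609
P(M+6) = 4 × 0.572^1 × 0.428^3 = 0.179385
P(M+8) = 0.428^4 = 0.033556
The M+4 peak is largest (0.359609); scaling to 100 gives 29.77 : 89.10 : 100.00 : 49.88 : 9.33.

29.77 : 89.10 : 100.00 : 49.88 : 9.33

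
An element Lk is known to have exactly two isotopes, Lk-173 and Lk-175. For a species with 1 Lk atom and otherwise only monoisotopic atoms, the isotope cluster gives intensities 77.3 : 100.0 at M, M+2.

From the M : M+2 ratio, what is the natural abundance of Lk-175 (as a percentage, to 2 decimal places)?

56.40%

If p is the fraction of Lk that is Lk-173, then I(M+2)/I(M) = [C(1,1)·p^0·(1−p)] / p^1 = 1·(1−p)/p = 100.0/77.3 = 1.2937
(1−p)/p = 1.2937/1 = 1.2937  ⇒  p = 1/(1 + 1.2937) = 0.4360
Lk-173: 43.60%, Lk-175: 56.40%.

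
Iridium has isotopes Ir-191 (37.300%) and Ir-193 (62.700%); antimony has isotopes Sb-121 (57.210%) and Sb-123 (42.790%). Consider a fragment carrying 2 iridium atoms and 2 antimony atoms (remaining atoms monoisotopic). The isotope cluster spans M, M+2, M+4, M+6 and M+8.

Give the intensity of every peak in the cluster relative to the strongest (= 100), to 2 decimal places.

11.88 : 57.73 : 100.00 : 72.59 : 18.79

Iridium pattern (n=2): 0.139129 : 0.467742 : 0.393129
Antimony pattern (n=2): 0.32729841 : 0.48960318 : 0.18309841
Convolve the two distributions (both contribute in 2-u steps):
  M: 0.139129×0.32729841 = 0.045537
  M+2: 0.139129×0.48960318 + 0.467742×0.32729841 = 0.221209
  M+4: 0.139129×0.18309841 + 0.467742×0.48960318 + 0.393129×0.32729841 = 0.383153
  M+6: 0.467742×0.18309841 + 0.393129×0.48960318 = 0.278120
  M+8: 0.393129×0.18309841 = 0.071981
Scale to base peak (0.383153) = 100: 11.88 : 57.73 : 100.00 : 72.59 : 18.79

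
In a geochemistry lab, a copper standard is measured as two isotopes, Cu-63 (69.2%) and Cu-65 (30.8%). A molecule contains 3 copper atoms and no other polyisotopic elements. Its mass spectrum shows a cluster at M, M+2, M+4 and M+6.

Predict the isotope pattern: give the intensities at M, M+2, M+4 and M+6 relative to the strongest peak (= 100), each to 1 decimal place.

The 3 Cu atoms are independent, so intensities follow the terms of (0.692 + 0.308)^3.
P(M) = 0.692^3 = 0.331374
P(M+2) = 3 × 0.692^2 × 0.308^1 = 0.442470
P(M+4) = 3 × 0.692^1 × 0.308^2 = 0.196938
P(M+6) = 0.308^3 = 0.029218
The M+2 peak is largest (0.442470); scaling to 100 gives 74.9 : 100.0 : 44.5 : 6.6.

74.9 : 100.0 : 44.5 : 6.6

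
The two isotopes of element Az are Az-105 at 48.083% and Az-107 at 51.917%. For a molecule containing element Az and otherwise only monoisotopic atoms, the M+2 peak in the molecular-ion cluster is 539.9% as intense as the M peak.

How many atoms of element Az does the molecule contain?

5

The M+2/M ratio from n Az atoms is n · q/p = n · 0.51917/0.48083.
n = 5.399 × 0.48083/0.51917 = 5.00 ≈ 5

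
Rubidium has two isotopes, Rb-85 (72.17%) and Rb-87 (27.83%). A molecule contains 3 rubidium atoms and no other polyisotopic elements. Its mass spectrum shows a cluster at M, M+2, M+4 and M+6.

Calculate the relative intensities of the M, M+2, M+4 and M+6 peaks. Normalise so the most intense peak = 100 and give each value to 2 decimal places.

Each Rb atom is independently Rb-85 (p = 0.7217) or Rb-87 (q = 0.2783); the cluster is the binomial expansion (p + q)^3.
P(M) = 0.7217^3 = 0.375898
P(M+2) = 3 × 0.7217^2 × 0.2783^1 = 0.434858
P(M+4) = 3 × 0.7217^1 × 0.2783^2 = 0.167689
P(M+6) = 0.2783^3 = 0.021555
The M+2 peak is largest (0.434858); scaling to 100 gives 86.44 : 100.00 : 38.56 : 4.96.

86.44 : 100.00 : 38.56 : 4.96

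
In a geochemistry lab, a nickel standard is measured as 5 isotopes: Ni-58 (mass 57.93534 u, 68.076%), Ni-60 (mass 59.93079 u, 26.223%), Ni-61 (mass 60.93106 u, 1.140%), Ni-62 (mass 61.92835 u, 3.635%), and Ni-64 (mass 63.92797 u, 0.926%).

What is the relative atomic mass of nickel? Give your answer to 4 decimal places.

Weight each isotope mass by its fractional abundance: 0.68076 × 57.93534 + 0.26223 × 59.93079 + 0.01140 × 60.93106 + 0.03635 × 61.92835 + 0.00926 × 63.92797
= 39.440062 + 15.715651 + 0.694614 + 2.251096 + 0.591973 = 58.693396 u

58.6934 u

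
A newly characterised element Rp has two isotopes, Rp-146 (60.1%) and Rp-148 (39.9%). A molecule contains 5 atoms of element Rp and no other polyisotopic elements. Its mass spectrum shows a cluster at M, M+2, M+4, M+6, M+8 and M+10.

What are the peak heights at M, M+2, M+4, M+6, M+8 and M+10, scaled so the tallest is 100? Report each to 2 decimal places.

The 5 Rp atoms are independent, so intensities follow the terms of (0.601 + 0.399)^5.
P(M) = 0.601^5 = 0.078410
P(M+2) = 5 × 0.601^4 × 0.399^1 = 0.260280
P(M+4) = 10 × 0.601^3 × 0.399^2 = 0.345596
P(M+6) = 10 × 0.601^2 × 0.399^3 = 0.229439
P(M+8) = 5 × 0.601^1 × 0.399^4 = 0.076162
P(M+10) = 0.399^5 = 0.010113
The M+4 peak is largest (0.345596); scaling to 100 gives 22.69 : 75.31 : 100.00 : 66.39 : 22.04 : 2.93.

22.69 : 75.31 : 100.00 : 66.39 : 22.04 : 2.93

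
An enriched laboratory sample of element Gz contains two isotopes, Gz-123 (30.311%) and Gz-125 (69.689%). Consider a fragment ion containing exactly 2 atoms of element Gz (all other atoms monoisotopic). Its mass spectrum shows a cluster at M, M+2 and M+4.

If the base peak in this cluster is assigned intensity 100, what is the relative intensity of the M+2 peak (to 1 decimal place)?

87.0

Binomial terms of (0.30311 + 0.69689)^2: M 0.0919, M+2 0.4225, M+4 0.4857 → M+4 is the base peak.
P(M+4) = C(2,2) × 0.30311^0 × 0.69689^2 = 1 × 1.0000 × 0.48565567 = 0.485656 (base)
P(M+2) = C(2,1) × 0.30311^1 × 0.69689^1 = 2 × 0.30311 × 0.69689 = 0.422469
Relative intensity = 0.422469 / 0.485656 × 100 = 87.0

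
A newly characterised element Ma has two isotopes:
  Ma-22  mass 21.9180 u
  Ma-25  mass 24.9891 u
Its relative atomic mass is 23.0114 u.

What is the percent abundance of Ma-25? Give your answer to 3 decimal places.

Let x be the fractional abundance of Ma-22; then Ma-25 has abundance 1 − x.
21.9180·x + 24.9891·(1 − x) = 23.0114
(21.9180 − 24.9891)·x = 23.0114 − 24.9891
x = -1.9777 / -3.0711 = 0.64397 → 64.397% Ma-22, 35.603% Ma-25.

35.603%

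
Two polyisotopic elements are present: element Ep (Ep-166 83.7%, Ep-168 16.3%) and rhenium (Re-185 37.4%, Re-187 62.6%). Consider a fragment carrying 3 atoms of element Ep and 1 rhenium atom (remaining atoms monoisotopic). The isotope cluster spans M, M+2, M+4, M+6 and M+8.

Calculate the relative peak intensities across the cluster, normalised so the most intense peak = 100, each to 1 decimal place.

Element Ep pattern (n=3): 0.58637625 : 0.34257824 : 0.06671476 : 0.00433075
Rhenium pattern (n=1): 0.3740 : 0.6260
Convolve the two distributions (both contribute in 2-u steps):
  M: 0.58637625×0.3740 = 0.219305
  M+2: 0.58637625×0.6260 + 0.34257824×0.3740 = 0.495196
  M+4: 0.34257824×0.6260 + 0.06671476×0.3740 = 0.239405
  M+6: 0.06671476×0.6260 + 0.00433075×0.3740 = 0.043383
  M+8: 0.00433075×0.6260 = 0.002711
Scale to base peak (0.495196) = 100: 44.3 : 100.0 : 48.3 : 8.8 : 0.5

44.3 : 100.0 : 48.3 : 8.8 : 0.5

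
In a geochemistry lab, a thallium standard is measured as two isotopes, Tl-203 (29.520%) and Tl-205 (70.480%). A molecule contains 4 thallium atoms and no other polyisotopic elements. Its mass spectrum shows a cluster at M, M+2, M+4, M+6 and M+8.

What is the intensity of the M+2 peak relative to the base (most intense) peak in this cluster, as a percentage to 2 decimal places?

Binomial terms of (0.29520 + 0.70480)^4: M 0.0076, M+2 0.0725, M+4 0.2597, M+6 0.4134, M+8 0.2468 → M+6 is the base peak.
P(M+6) = C(4,3) × 0.29520^1 × 0.70480^3 = 4 × 0.2952 × 0.35010449 = 0.413403 (base)
P(M+2) = C(4,1) × 0.29520^3 × 0.70480^1 = 4 × 0.02572463 × 0.7048 = 0.072523
Relative intensity = 0.072523 / 0.413403 × 100 = 17.54

17.54%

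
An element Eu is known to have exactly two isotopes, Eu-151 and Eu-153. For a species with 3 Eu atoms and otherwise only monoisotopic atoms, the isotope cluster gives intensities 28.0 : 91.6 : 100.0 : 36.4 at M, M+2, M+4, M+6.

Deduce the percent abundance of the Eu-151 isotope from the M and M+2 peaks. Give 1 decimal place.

47.8%

If p is the fraction of Eu that is Eu-151, then I(M+2)/I(M) = [C(3,1)·p^2·(1−p)] / p^3 = 3·(1−p)/p = 91.6/28.0 = 3.2714
(1−p)/p = 3.2714/3 = 1.0905  ⇒  p = 1/(1 + 1.0905) = 0.4784
Eu-151: 47.8%, Eu-153: 52.2%.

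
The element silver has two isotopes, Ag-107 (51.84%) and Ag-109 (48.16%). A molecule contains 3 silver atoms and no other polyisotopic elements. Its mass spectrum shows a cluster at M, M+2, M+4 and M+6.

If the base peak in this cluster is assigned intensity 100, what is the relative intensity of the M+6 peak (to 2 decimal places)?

28.77

Term probabilities: M 0.1393, M+2 0.3883, M+4 0.3607, M+6 0.1117. Base peak = M+2.
P(M+2) = C(3,1) × 0.5184^2 × 0.4816^1 = 3 × 0.26873856 × 0.4816 = 0.388273 (base)
P(M+6) = C(3,3) × 0.5184^0 × 0.4816^3 = 1 × 1.0000 × 0.11170161 = 0.111702
Relative intensity = 0.111702 / 0.388273 × 100 = 28.77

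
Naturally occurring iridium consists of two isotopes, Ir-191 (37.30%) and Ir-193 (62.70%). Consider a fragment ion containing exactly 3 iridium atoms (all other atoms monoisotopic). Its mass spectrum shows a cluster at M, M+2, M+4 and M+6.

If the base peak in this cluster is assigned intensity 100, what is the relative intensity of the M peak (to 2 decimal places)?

11.80

Binomial terms of (0.3730 + 0.6270)^3: M 0.0519, M+2 0.2617, M+4 0.4399, M+6 0.2465 → M+4 is the base peak.
P(M+4) = C(3,2) × 0.3730^1 × 0.6270^2 = 3 × 0.3730 × 0.393129 = 0.439911 (base)
P(M) = C(3,0) × 0.3730^3 × 0.6270^0 = 1 × 0.05189512 × 1.0000 = 0.051895
Relative intensity = 0.051895 / 0.439911 × 100 = 11.80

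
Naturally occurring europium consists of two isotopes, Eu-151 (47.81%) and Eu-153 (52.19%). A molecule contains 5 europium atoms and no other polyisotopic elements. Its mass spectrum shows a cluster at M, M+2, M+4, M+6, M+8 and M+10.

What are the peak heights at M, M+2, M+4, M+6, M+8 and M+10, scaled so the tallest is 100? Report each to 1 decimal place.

The 5 Eu atoms are independent, so intensities follow the terms of (0.4781 + 0.5219)^5.
P(M) = 0.4781^5 = 0.024980
P(M+2) = 5 × 0.4781^4 × 0.5219^1 = 0.136343
P(M+4) = 10 × 0.4781^3 × 0.5219^2 = 0.297667
P(M+6) = 10 × 0.4781^2 × 0.5219^3 = 0.324937
P(M+8) = 5 × 0.4781^1 × 0.5219^4 = 0.177353
P(M+10) = 0.5219^5 = 0.038720
The M+6 peak is largest (0.324937); scaling to 100 gives 7.7 : 42.0 : 91.6 : 100.0 : 54.6 : 11.9.

7.7 : 42.0 : 91.6 : 100.0 : 54.6 : 11.9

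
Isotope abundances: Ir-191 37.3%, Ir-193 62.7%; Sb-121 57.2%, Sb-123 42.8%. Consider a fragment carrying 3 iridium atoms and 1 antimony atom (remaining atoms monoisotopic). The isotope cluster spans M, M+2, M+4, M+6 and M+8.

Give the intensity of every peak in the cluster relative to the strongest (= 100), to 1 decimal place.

8.2 : 47.3 : 100.0 : 90.6 : 29.0

Iridium pattern (n=3): 0.05189512 : 0.26170165 : 0.43991135 : 0.24649188
Antimony pattern (n=1): 0.5720 : 0.4280
Convolve the two distributions (both contribute in 2-u steps):
  M: 0.05189512×0.5720 = 0.029684
  M+2: 0.05189512×0.4280 + 0.26170165×0.5720 = 0.171904
  M+4: 0.26170165×0.4280 + 0.43991135×0.5720 = 0.363638
  M+6: 0.43991135×0.4280 + 0.24649188×0.5720 = 0.329275
  M+8: 0.24649188×0.4280 = 0.105499
Scale to base peak (0.363638) = 100: 8.2 : 47.3 : 100.0 : 90.6 : 29.0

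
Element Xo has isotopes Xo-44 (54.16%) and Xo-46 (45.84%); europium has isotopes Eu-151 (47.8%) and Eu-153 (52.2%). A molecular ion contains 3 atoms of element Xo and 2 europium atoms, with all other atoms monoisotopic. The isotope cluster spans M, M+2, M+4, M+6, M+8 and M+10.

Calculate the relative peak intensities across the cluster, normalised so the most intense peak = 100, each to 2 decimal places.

Element Xo pattern (n=3): 0.15886783 : 0.40338819 : 0.34142013 : 0.09632385
Europium pattern (n=2): 0.228484 : 0.499032 : 0.272484
Convolve the two distributions (both contribute in 2-u steps):
  M: 0.15886783×0.228484 = 0.036299
  M+2: 0.15886783×0.499032 + 0.40338819×0.228484 = 0.171448
  M+4: 0.15886783×0.272484 + 0.40338819×0.499032 + 0.34142013×0.228484 = 0.322602
  M+6: 0.40338819×0.272484 + 0.34142013×0.499032 + 0.09632385×0.228484 = 0.302305
  M+8: 0.34142013×0.272484 + 0.09632385×0.499032 = 0.141100
  M+10: 0.09632385×0.272484 = 0.026247
Scale to base peak (0.322602) = 100: 11.25 : 53.15 : 100.00 : 93.71 : 43.74 : 8.14

11.25 : 53.15 : 100.00 : 93.71 : 43.74 : 8.14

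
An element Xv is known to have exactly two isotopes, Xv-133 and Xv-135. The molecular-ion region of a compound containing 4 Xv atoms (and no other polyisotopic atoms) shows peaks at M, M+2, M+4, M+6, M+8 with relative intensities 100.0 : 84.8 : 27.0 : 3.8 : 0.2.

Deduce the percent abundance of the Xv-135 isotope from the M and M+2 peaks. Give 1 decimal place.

Let p = fractional abundance of Xv-133. I(M+2)/I(M) = [C(4,1)·p^3·(1−p)] / p^4 = 4·(1−p)/p = 84.8/100.0 = 0.8480
(1−p)/p = 0.8480/4 = 0.2120  ⇒  p = 1/(1 + 0.2120) = 0.8251
Xv-133: 82.5%, Xv-135: 17.5%.

17.5%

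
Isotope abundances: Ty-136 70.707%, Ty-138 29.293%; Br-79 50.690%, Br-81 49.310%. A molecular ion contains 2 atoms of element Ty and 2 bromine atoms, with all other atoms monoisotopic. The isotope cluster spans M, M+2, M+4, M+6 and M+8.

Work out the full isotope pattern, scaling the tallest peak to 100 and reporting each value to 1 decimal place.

36.0 : 100.0 : 98.4 : 40.3 : 5.9

Element Ty pattern (n=2): 0.49994798 : 0.41424403 : 0.08580798
Bromine pattern (n=2): 0.25694761 : 0.49990478 : 0.24314761
Convolve the two distributions (both contribute in 2-u steps):
  M: 0.49994798×0.25694761 = 0.128460
  M+2: 0.49994798×0.49990478 + 0.41424403×0.25694761 = 0.356365
  M+4: 0.49994798×0.24314761 + 0.41424403×0.49990478 + 0.08580798×0.25694761 = 0.350692
  M+6: 0.41424403×0.24314761 + 0.08580798×0.49990478 = 0.143618
  M+8: 0.08580798×0.24314761 = 0.020864
Scale to base peak (0.356365) = 100: 36.0 : 100.0 : 98.4 : 40.3 : 5.9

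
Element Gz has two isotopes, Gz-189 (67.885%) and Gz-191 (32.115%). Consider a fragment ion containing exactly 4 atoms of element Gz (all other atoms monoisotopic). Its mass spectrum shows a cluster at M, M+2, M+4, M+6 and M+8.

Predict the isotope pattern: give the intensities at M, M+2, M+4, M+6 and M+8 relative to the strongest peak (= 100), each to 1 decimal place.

The 4 Gz atoms are independent, so intensities follow the terms of (0.67885 + 0.32115)^4.
P(M) = 0.67885^4 = 0.212371
P(M+2) = 4 × 0.67885^3 × 0.32115^1 = 0.401874
P(M+4) = 6 × 0.67885^2 × 0.32115^2 = 0.285177
P(M+6) = 4 × 0.67885^1 × 0.32115^3 = 0.089941
P(M+8) = 0.32115^4 = 0.010637
The M+2 peak is largest (0.401874); scaling to 100 gives 52.8 : 100.0 : 71.0 : 22.4 : 2.6.

52.8 : 100.0 : 71.0 : 22.4 : 2.6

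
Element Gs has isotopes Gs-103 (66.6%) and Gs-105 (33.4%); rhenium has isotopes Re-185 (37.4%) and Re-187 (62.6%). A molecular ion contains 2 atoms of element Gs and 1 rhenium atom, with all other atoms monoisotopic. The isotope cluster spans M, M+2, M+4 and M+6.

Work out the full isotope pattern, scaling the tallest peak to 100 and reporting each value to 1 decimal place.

37.4 : 100.0 : 72.1 : 15.7

Element Gs pattern (n=2): 0.443556 : 0.444888 : 0.111556
Rhenium pattern (n=1): 0.3740 : 0.6260
Convolve the two distributions (both contribute in 2-u steps):
  M: 0.443556×0.3740 = 0.165890
  M+2: 0.443556×0.6260 + 0.444888×0.3740 = 0.444054
  M+4: 0.444888×0.6260 + 0.111556×0.3740 = 0.320222
  M+6: 0.111556×0.6260 = 0.069834
Scale to base peak (0.444054) = 100: 37.4 : 100.0 : 72.1 : 15.7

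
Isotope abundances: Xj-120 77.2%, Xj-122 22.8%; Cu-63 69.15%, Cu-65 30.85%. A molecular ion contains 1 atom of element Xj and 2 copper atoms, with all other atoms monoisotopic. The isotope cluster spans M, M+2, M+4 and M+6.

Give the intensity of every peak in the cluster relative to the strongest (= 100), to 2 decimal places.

84.20 : 100.00 : 38.95 : 4.95

Element Xj pattern (n=1): 0.7720 : 0.2280
Copper pattern (n=2): 0.47817225 : 0.4266555 : 0.09517225
Convolve the two distributions (both contribute in 2-u steps):
  M: 0.7720×0.47817225 = 0.369149
  M+2: 0.7720×0.4266555 + 0.2280×0.47817225 = 0.438401
  M+4: 0.7720×0.09517225 + 0.2280×0.4266555 = 0.170750
  M+6: 0.2280×0.09517225 = 0.021699
Scale to base peak (0.438401) = 100: 84.20 : 100.00 : 38.95 : 4.95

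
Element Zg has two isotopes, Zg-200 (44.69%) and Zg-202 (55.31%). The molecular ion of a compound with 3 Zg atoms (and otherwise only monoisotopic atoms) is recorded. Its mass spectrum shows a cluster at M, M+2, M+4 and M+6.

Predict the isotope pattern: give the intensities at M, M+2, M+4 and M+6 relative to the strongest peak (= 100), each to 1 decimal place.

21.8 : 80.8 : 100.0 : 41.3

The 3 Zg atoms are independent, so intensities follow the terms of (0.4469 + 0.5531)^3.
P(M) = 0.4469^3 = 0.089255
P(M+2) = 3 × 0.4469^2 × 0.5531^1 = 0.331395
P(M+4) = 3 × 0.4469^1 × 0.5531^2 = 0.410146
P(M+6) = 0.5531^3 = 0.169204
The M+4 peak is largest (0.410146); scaling to 100 gives 21.8 : 80.8 : 100.0 : 41.3.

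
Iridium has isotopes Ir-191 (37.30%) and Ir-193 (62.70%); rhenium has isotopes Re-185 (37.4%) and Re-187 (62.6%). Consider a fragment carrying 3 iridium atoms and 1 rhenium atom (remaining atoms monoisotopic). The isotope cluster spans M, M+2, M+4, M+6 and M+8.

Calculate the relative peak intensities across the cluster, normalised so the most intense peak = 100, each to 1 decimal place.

5.3 : 35.5 : 89.3 : 100.0 : 42.0

Iridium pattern (n=3): 0.05189512 : 0.26170165 : 0.43991135 : 0.24649188
Rhenium pattern (n=1): 0.3740 : 0.6260
Convolve the two distributions (both contribute in 2-u steps):
  M: 0.05189512×0.3740 = 0.019409
  M+2: 0.05189512×0.6260 + 0.26170165×0.3740 = 0.130363
  M+4: 0.26170165×0.6260 + 0.43991135×0.3740 = 0.328352
  M+6: 0.43991135×0.6260 + 0.24649188×0.3740 = 0.367572
  M+8: 0.24649188×0.6260 = 0.154304
Scale to base peak (0.367572) = 100: 5.3 : 35.5 : 89.3 : 100.0 : 42.0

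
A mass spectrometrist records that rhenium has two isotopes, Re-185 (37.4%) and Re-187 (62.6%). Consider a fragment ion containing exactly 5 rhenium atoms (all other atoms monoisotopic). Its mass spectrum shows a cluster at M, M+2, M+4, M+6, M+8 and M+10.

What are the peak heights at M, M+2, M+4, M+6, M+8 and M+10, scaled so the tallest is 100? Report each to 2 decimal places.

Each Re atom is independently Re-185 (p = 0.374) or Re-187 (q = 0.626); the cluster is the binomial expansion (p + q)^5.
P(M) = 0.374^5 = 0.007317
P(M+2) = 5 × 0.374^4 × 0.626^1 = 0.061239
P(M+4) = 10 × 0.374^3 × 0.626^2 = 0.205005
P(M+6) = 10 × 0.374^2 × 0.626^3 = 0.343136
P(M+8) = 5 × 0.374^1 × 0.626^4 = 0.287170
P(M+10) = 0.626^5 = 0.096133
The M+6 peak is largest (0.343136); scaling to 100 gives 2.13 : 17.85 : 59.74 : 100.00 : 83.69 : 28.02.

2.13 : 17.85 : 59.74 : 100.00 : 83.69 : 28.02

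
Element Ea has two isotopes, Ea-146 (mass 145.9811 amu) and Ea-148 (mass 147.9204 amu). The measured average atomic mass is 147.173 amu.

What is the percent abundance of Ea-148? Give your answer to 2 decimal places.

61.46%

With x = fraction of Ea-146 (so Ea-148 is 1 − x):
145.9811·x + 147.9204·(1 − x) = 147.173
(145.9811 − 147.9204)·x = 147.173 − 147.9204
x = -0.7474 / -1.9393 = 0.38540 → 38.54% Ea-146, 61.46% Ea-148.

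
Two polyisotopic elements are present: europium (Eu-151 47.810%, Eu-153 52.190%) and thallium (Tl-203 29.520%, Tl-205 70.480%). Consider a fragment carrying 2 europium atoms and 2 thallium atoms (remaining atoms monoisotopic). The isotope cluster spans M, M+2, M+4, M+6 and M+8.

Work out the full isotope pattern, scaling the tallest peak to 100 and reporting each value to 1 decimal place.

Europium pattern (n=2): 0.22857961 : 0.49904078 : 0.27237961
Thallium pattern (n=2): 0.08714304 : 0.41611392 : 0.49674304
Convolve the two distributions (both contribute in 2-u steps):
  M: 0.22857961×0.08714304 = 0.019919
  M+2: 0.22857961×0.41611392 + 0.49904078×0.08714304 = 0.138603
  M+4: 0.22857961×0.49674304 + 0.49904078×0.41611392 + 0.27237961×0.08714304 = 0.344939
  M+6: 0.49904078×0.49674304 + 0.27237961×0.41611392 = 0.361236
  M+8: 0.27237961×0.49674304 = 0.135303
Scale to base peak (0.361236) = 100: 5.5 : 38.4 : 95.5 : 100.0 : 37.5

5.5 : 38.4 : 95.5 : 100.0 : 37.5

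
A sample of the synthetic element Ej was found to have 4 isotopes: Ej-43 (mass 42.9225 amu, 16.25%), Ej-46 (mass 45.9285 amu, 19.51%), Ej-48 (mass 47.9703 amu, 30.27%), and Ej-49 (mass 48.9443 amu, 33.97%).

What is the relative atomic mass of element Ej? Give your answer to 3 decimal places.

Ar = Σ fᵢ·mᵢ = 0.1625 × 42.9225 + 0.1951 × 45.9285 + 0.3027 × 47.9703 + 0.3397 × 48.9443
= 6.97491 + 8.96065 + 14.52061 + 16.62638 = 47.08255 amu

47.083 amu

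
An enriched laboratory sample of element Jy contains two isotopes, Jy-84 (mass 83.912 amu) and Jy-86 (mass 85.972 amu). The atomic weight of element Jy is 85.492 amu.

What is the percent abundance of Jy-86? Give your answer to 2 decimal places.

Writing the weighted mean with unknown fraction x of Jy-84:
83.912·x + 85.972·(1 − x) = 85.492
(83.912 − 85.972)·x = 85.492 − 85.972
x = -0.480 / -2.060 = 0.23301 → 23.30% Jy-84, 76.70% Jy-86.

76.70%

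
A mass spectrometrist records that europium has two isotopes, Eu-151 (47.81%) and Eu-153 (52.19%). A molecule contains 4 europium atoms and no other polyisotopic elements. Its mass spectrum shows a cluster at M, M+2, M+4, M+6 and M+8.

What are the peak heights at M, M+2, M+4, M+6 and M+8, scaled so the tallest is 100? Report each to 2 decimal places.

13.99 : 61.07 : 100.00 : 72.77 : 19.86

Expanding (0.4781 + 0.5219)^4:
P(M) = 0.4781^4 = 0.052249
P(M+2) = 4 × 0.4781^3 × 0.5219^1 = 0.228141
P(M+4) = 6 × 0.4781^2 × 0.5219^2 = 0.373563
P(M+6) = 4 × 0.4781^1 × 0.5219^3 = 0.271857
P(M+8) = 0.5219^4 = 0.074191
The M+4 peak is largest (0.373563); scaling to 100 gives 13.99 : 61.07 : 100.00 : 72.77 : 19.86.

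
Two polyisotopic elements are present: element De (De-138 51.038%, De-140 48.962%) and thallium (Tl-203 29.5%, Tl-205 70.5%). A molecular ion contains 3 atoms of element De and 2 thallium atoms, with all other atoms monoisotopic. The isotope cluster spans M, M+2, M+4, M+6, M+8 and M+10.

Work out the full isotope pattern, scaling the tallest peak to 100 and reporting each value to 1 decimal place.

3.3 : 25.1 : 72.8 : 100.0 : 65.5 : 16.5

Element De pattern (n=3): 0.13294773 : 0.38262003 : 0.36705674 : 0.1173755
Thallium pattern (n=2): 0.087025 : 0.41595 : 0.497025
Convolve the two distributions (both contribute in 2-u steps):
  M: 0.13294773×0.087025 = 0.011570
  M+2: 0.13294773×0.41595 + 0.38262003×0.087025 = 0.088597
  M+4: 0.13294773×0.497025 + 0.38262003×0.41595 + 0.36705674×0.087025 = 0.257172
  M+6: 0.38262003×0.497025 + 0.36705674×0.41595 + 0.1173755×0.087025 = 0.353064
  M+8: 0.36705674×0.497025 + 0.1173755×0.41595 = 0.231259
  M+10: 0.1173755×0.497025 = 0.058339
Scale to base peak (0.353064) = 100: 3.3 : 25.1 : 72.8 : 100.0 : 65.5 : 16.5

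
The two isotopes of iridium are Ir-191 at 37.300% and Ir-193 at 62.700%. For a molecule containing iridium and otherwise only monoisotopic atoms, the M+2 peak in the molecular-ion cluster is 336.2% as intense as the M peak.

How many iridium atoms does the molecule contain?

2

The M+2/M ratio from n Ir atoms is n · q/p = n · 0.62700/0.37300.
n = 3.362 × 0.37300/0.62700 = 2.00 ≈ 2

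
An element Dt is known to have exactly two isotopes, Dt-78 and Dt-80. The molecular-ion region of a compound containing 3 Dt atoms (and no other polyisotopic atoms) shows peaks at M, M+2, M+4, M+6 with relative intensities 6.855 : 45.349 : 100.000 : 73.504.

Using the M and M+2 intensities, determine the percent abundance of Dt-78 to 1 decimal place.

Write p for the Dt-78 fraction. I(M+2)/I(M) = [C(3,1)·p^2·(1−p)] / p^3 = 3·(1−p)/p = 45.349/6.855 = 6.6155
(1−p)/p = 6.6155/3 = 2.2052  ⇒  p = 1/(1 + 2.2052) = 0.3120
Dt-78: 31.2%, Dt-80: 68.8%.

31.2%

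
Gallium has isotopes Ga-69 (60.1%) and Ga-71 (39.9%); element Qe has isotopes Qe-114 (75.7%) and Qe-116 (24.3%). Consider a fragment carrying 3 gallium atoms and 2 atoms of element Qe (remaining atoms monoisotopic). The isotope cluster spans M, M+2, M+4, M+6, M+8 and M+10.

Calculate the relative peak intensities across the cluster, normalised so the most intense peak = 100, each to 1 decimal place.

Gallium pattern (n=3): 0.2170818 : 0.4323576 : 0.2870394 : 0.0635212
Element Qe pattern (n=2): 0.573049 : 0.367902 : 0.059049
Convolve the two distributions (both contribute in 2-u steps):
  M: 0.2170818×0.573049 = 0.124399
  M+2: 0.2170818×0.367902 + 0.4323576×0.573049 = 0.327627
  M+4: 0.2170818×0.059049 + 0.4323576×0.367902 + 0.2870394×0.573049 = 0.336371
  M+6: 0.4323576×0.059049 + 0.2870394×0.367902 + 0.0635212×0.573049 = 0.167533
  M+8: 0.2870394×0.059049 + 0.0635212×0.367902 = 0.040319
  M+10: 0.0635212×0.059049 = 0.003751
Scale to base peak (0.336371) = 100: 37.0 : 97.4 : 100.0 : 49.8 : 12.0 : 1.1

37.0 : 97.4 : 100.0 : 49.8 : 12.0 : 1.1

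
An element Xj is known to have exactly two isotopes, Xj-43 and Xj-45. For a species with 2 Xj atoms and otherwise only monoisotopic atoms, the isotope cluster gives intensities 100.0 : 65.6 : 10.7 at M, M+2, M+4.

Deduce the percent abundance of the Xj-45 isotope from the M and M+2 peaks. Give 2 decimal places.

24.70%

Write p for the Xj-43 fraction. I(M+2)/I(M) = [C(2,1)·p^1·(1−p)] / p^2 = 2·(1−p)/p = 65.6/100.0 = 0.6560
(1−p)/p = 0.6560/2 = 0.3280  ⇒  p = 1/(1 + 0.3280) = 0.7530
Xj-43: 75.30%, Xj-45: 24.70%.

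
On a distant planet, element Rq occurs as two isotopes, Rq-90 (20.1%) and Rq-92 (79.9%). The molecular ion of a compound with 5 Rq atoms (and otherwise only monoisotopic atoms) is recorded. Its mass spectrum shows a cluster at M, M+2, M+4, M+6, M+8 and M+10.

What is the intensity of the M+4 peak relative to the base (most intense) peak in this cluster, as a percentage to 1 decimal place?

12.7%

Term probabilities: M 0.0003, M+2 0.0065, M+4 0.0518, M+6 0.2061, M+8 0.4096, M+10 0.3256. Base peak = M+8.
P(M+8) = C(5,4) × 0.201^1 × 0.799^4 = 5 × 0.2010 × 0.40755584 = 0.409594 (base)
P(M+4) = C(5,2) × 0.201^3 × 0.799^2 = 10 × 0.0081206 × 0.638401 = 0.051842
Relative intensity = 0.051842 / 0.409594 × 100 = 12.7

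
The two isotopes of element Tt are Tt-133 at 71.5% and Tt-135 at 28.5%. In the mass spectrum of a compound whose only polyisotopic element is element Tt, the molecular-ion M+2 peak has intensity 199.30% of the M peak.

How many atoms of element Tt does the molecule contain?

5

For n independent Tt atoms, I(M+2)/I(M) = n · (abundance Tt-135) / (abundance Tt-133) = n · 0.285/0.715.
n = 1.9930 × 0.715/0.285 = 5.00 ≈ 5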